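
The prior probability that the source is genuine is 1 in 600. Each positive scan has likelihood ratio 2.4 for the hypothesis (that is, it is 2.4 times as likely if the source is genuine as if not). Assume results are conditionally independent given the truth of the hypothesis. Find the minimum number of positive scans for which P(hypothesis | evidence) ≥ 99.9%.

16

Prior odds = (1/600)/(599/600) = 1/599.
Likelihood ratio per positive scan = 2.4.
Target posterior odds = 0.999/0.001 = 999.
Require 2.4ⁿ ≥ 999 ÷ (1/599) = 598401.
2.4¹⁵ ≈504857 falls short of 598401 but 2.4¹⁶ ≈1.21166e+06 reaches it, so n = 16.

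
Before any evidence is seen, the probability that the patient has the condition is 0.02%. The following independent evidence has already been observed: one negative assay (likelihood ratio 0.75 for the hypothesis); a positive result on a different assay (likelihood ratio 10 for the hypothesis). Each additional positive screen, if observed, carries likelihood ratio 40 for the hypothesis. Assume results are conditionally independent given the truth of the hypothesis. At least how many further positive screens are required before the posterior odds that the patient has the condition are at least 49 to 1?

3

Prior odds = 0.0002/0.9998 = 1/4999.
Combined Bayes factor of the evidence already in hand = 0.75 × 10 = 7.5.
Odds after that evidence = (1/4999) × 7.5 = 15/9998.
Target odds = 49.
Need 40ⁿ ≥ 49 ÷ (15/9998) = 489902/15.
40² = 1600 falls short of 489902/15 but 40³ = 64000 reaches it, so n = 3.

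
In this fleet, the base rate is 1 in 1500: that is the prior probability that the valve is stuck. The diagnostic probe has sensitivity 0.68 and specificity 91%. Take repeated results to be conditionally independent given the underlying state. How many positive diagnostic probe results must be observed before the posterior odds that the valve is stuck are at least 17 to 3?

5

Prior odds: (1/1500) ÷ (1499/1500) = 1/1499.
False-positive rate = 1 − 0.91 = 0.09; likelihood ratio of a positive = 0.68/0.09 = 68/9.
Target odds = 17/3.
Need (1/1499) × (68/9)ⁿ ≥ 17/3, i.e. (68/9)ⁿ ≥ 25483/3.
(68/9)⁴ = 21381376/6561 falls short of 25483/3 but (68/9)⁵ ≈24622.5 reaches it, so n = 5.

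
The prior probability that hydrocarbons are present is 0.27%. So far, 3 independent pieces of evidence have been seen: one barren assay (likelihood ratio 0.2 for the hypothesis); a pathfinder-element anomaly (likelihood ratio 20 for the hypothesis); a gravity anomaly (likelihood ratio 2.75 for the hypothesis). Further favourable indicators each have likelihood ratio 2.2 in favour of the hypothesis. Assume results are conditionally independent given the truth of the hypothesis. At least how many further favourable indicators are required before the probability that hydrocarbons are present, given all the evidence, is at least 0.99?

11

Prior odds = 0.0027/0.9973 = 27/9973.
Combined Bayes factor of the evidence already in hand = 0.2 × 20 × 2.75 = 11.
Odds after that evidence = (27/9973) × 11 = 297/9973.
Target odds = 0.99/0.01 = 99.
Need 2.2ⁿ ≥ 99 ÷ (297/9973) = 9973/3.
2.2¹⁰ ≈2655.99 falls short of 9973/3 but 2.2¹¹ ≈5843.18 reaches it, so n = 11.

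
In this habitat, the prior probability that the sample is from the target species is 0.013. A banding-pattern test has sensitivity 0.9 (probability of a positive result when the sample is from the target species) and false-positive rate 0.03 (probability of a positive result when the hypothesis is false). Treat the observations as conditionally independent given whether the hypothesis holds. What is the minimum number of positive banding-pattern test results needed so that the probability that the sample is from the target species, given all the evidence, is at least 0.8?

Prior odds = 0.013/0.987 = 13/987.
Likelihood ratio of a positive result = 0.9/0.03 = 30.
Target posterior odds = 0.8/0.2 = 4.
Require 30ⁿ ≥ 4 ÷ (13/987) = 3948/13.
30¹ = 30 falls short of 3948/13 but 30² = 900 reaches it, so n = 2.

2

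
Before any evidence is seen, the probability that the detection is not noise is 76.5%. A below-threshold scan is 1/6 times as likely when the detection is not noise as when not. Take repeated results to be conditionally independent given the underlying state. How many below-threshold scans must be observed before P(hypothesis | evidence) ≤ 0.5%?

Prior odds: 0.765 ÷ 0.235 = 153/47.
Likelihood ratio per below-threshold scan = 1/6.
Target posterior odds = 0.005/0.995 = 1/199.
Need (153/47) × (1/6)ⁿ ≤ 1/199, i.e. (1/6)ⁿ ≤ 47/30447.
(1/6)³ = 1/216 is still above 47/30447 but (1/6)⁴ = 1/1296 is at or below it, so n = 4.

4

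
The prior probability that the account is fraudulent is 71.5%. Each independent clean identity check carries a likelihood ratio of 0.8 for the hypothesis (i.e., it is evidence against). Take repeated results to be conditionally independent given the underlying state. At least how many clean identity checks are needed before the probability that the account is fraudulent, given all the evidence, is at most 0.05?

18

Prior odds: 0.715 ÷ 0.285 = 143/57.
Likelihood ratio per clean identity check = 0.8.
Target odds: 0.05 ÷ 0.95 = 1/19.
Need (143/57) × 0.8ⁿ ≤ 1/19, i.e. 0.8ⁿ ≤ 3/143.
0.8¹⁷ ≈0.022518 is still above 3/143 but 0.8¹⁸ ≈0.0180144 is at or below it, so n = 18.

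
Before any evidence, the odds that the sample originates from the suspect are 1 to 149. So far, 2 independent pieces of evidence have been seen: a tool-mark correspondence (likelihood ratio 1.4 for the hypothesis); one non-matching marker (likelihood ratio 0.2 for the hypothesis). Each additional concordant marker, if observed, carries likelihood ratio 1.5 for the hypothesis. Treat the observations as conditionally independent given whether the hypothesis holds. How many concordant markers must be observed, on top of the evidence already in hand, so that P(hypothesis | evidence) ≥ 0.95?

Prior odds = 1/149.
Combined Bayes factor of the evidence already in hand = 1.4 × 0.2 = 0.28.
Odds after that evidence = (1/149) × 0.28 = 7/3725.
Target odds = 0.95/0.05 = 19.
Need 1.5ⁿ ≥ 19 ÷ (7/3725) = 70775/7.
1.5²² ≈7481.83 falls short of 70775/7 but 1.5²³ ≈11222.7 reaches it, so n = 23.

23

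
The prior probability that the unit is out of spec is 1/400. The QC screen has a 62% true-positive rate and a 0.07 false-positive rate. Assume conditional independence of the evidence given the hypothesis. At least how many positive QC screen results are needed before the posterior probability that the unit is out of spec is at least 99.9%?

Prior odds: 0.0025 ÷ 0.9975 = 1/399.
Likelihood ratio of a positive result = 0.62/0.07 = 62/7.
Target posterior odds = 0.999/0.001 = 999.
Require (62/7)ⁿ ≥ 999 ÷ (1/399) = 398601.
(62/7)⁵ = 916132832/16807 falls short of 398601 but (62/7)⁶ ≈482794 reaches it, so n = 6.

6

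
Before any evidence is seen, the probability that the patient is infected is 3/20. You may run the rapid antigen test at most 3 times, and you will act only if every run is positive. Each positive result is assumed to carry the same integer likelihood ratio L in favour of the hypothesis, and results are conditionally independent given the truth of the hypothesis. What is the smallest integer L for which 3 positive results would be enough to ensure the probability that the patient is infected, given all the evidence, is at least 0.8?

Prior odds = 0.15/0.85 = 3/17.
Target odds = 0.8/0.2 = 4.
Need L³ ≥ 4 ÷ (3/17) = 68/3.
2³ = 8 < 68/3 ≤ 27 = 3³, so L = 3.

3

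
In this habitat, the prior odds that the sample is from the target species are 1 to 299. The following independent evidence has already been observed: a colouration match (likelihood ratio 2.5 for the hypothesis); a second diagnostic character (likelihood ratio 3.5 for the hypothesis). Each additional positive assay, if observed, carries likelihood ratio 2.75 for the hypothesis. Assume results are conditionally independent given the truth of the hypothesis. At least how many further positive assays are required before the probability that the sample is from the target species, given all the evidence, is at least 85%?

6

Prior odds = 1/299.
Combined Bayes factor of the evidence already in hand = 2.5 × 3.5 = 8.75.
Odds after that evidence = (1/299) × 8.75 = 35/1196.
Target odds = 0.85/0.15 = 17/3.
Need 2.75ⁿ ≥ 17/3 ÷ (35/1196) = 20332/105.
2.75⁵ = 161051/1024 falls short of 20332/105 but 2.75⁶ = 1771561/4096 reaches it, so n = 6.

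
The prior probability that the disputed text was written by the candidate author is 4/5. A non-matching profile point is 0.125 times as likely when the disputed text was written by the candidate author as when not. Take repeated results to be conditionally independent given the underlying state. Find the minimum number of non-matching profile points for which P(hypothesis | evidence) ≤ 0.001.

4

Prior odds: 0.8 ÷ 0.2 = 4.
Likelihood ratio per non-matching profile point = 0.125.
Target posterior odds = 0.001/0.999 = 1/999.
Require 0.125ⁿ ≤ 1/999 ÷ 4 = 1/3996.
0.125³ = 0.001953125 is still above 1/3996 but 0.125⁴ = 1/4096 is at or below it, so n = 4.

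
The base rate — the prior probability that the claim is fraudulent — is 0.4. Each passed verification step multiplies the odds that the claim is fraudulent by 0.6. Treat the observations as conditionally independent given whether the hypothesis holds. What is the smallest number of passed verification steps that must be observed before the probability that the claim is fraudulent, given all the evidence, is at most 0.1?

4

Prior odds: 0.4 ÷ 0.6 = 2/3.
Likelihood ratio per passed verification step = 0.6.
Target odds: 0.1 ÷ 0.9 = 1/9.
Require 0.6ⁿ ≤ 1/9 ÷ (2/3) = 1/6.
0.6³ = 0.216 is still above 1/6 but 0.6⁴ = 0.1296 is at or below it, so n = 4.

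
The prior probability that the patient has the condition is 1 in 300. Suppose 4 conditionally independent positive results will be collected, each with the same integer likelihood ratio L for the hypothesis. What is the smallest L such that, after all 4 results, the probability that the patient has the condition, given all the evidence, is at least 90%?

Prior odds = (1/300)/(299/300) = 1/299.
Target odds = 0.9/0.1 = 9.
Need L⁴ ≥ 9 ÷ (1/299) = 2691.
7⁴ = 2401 < 2691 ≤ 4096 = 8⁴, so L = 8.

8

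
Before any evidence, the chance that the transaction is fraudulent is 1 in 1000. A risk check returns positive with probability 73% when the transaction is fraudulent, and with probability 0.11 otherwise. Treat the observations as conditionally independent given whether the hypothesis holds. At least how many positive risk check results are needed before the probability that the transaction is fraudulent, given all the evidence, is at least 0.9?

5

Prior odds = 0.001/0.999 = 1/999.
Likelihood ratio of a positive result = 0.73/0.11 = 73/11.
Target posterior odds = 0.9/0.1 = 9.
Need (1/999) × (73/11)ⁿ ≥ 9, i.e. (73/11)ⁿ ≥ 8991.
(73/11)⁴ = 28398241/14641 falls short of 8991 but (73/11)⁵ ≈12872.1 reaches it, so n = 5.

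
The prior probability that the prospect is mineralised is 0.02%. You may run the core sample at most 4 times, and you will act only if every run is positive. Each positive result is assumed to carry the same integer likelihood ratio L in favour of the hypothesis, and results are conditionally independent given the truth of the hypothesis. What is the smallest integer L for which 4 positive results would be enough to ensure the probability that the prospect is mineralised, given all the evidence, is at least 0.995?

Prior odds = 0.0002/0.9998 = 1/4999.
Target odds = 0.995/0.005 = 199.
Need L⁴ ≥ 199 ÷ (1/4999) = 994801.
31⁴ = 923521 < 994801 ≤ 1048576 = 32⁴, so L = 32.

32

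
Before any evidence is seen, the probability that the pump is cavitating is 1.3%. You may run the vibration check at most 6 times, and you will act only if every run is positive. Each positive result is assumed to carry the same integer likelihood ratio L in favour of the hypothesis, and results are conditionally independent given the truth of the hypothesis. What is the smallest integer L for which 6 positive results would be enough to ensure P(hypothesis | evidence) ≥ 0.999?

Prior odds = 0.013/0.987 = 13/987.
Target odds = 0.999/0.001 = 999.
Need L⁶ ≥ 999 ÷ (13/987) = 986013/13.
6⁶ = 46656 < 986013/13 ≤ 117649 = 7⁶, so L = 7.

7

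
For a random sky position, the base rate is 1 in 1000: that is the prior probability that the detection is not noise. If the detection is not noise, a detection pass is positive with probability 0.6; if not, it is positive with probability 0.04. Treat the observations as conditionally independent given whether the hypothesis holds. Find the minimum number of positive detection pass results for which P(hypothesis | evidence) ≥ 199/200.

Prior odds: 0.001 ÷ 0.999 = 1/999.
Likelihood ratio of a positive = 0.6/0.04 = 15.
Target posterior odds = 0.995/0.005 = 199.
Require 15ⁿ ≥ 199 ÷ (1/999) = 198801.
15⁴ = 50625 falls short of 198801 but 15⁵ = 759375 reaches it, so n = 5.

5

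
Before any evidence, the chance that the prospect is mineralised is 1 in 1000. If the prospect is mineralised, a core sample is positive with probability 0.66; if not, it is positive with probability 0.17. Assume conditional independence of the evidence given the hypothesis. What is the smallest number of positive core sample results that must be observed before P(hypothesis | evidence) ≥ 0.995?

Prior odds: 0.001 ÷ 0.999 = 1/999.
Likelihood ratio of a positive = 0.66/0.17 = 66/17.
Target odds: 0.995 ÷ 0.005 = 199.
Require (66/17)ⁿ ≥ 199 ÷ (1/999) = 198801.
(66/17)⁸ ≈51613.1 falls short of 198801 but (66/17)⁹ ≈200380 reaches it, so n = 9.

9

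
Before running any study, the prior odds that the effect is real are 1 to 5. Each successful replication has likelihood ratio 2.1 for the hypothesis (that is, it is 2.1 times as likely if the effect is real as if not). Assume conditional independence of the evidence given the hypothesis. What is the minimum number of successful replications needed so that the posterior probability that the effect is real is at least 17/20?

Prior odds = 0.2.
Likelihood ratio per successful replication = 2.1.
Target odds: 0.85 ÷ 0.15 = 17/3.
Require 2.1ⁿ ≥ 17/3 ÷ 0.2 = 85/3.
2.1⁴ = 19.4481 falls short of 85/3 but 2.1⁵ = 4084101/100000 reaches it, so n = 5.

5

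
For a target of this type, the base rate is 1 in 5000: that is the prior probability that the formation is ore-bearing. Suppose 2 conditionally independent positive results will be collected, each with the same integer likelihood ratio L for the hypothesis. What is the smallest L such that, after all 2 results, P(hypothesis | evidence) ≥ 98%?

495

Prior odds = 0.0002/0.9998 = 1/4999.
Target odds = 0.98/0.02 = 49.
Need L² ≥ 49 ÷ (1/4999) = 244951.
494² = 244036 < 244951 ≤ 245025 = 495², so L = 495.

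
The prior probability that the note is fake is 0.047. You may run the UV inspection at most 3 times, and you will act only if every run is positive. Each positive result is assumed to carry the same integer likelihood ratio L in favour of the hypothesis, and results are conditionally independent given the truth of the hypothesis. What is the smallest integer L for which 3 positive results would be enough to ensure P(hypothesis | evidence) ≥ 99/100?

Prior odds = 0.047/0.953 = 47/953.
Target odds = 0.99/0.01 = 99.
Need L³ ≥ 99 ÷ (47/953) = 94347/47.
12³ = 1728 < 94347/47 ≤ 2197 = 13³, so L = 13.

13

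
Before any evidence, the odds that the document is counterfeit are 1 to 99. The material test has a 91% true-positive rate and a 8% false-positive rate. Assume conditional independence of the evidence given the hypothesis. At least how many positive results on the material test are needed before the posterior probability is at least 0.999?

Prior odds = 1/99.
Likelihood ratio of a positive result = 0.91/0.08 = 11.375.
Target posterior odds = 0.999/0.001 = 999.
Require 11.375ⁿ ≥ 999 ÷ (1/99) = 98901.
11.375⁴ = 68574961/4096 falls short of 98901 but 11.375⁵ ≈190439 reaches it, so n = 5.

5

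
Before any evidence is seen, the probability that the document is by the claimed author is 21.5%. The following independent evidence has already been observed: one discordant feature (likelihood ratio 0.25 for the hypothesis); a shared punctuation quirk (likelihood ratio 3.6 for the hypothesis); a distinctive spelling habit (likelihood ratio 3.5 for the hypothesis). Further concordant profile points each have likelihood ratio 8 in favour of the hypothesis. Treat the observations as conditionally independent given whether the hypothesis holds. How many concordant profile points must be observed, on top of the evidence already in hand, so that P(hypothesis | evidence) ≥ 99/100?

3

Prior odds = 0.215/0.785 = 43/157.
Combined Bayes factor of the evidence already in hand = 0.25 × 3.6 × 3.5 = 3.15.
Odds after that evidence = (43/157) × 3.15 = 2709/3140.
Target odds = 0.99/0.01 = 99.
Need 8ⁿ ≥ 99 ÷ (2709/3140) = 34540/301.
8² = 64 falls short of 34540/301 but 8³ = 512 reaches it, so n = 3.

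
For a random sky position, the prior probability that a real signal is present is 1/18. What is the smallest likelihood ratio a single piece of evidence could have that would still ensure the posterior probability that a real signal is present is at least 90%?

153

Prior odds = (1/18)/(17/18) = 1/17.
Target odds = 0.9/0.1 = 9.
Required Bayes factor = 9 ÷ (1/17) = 153.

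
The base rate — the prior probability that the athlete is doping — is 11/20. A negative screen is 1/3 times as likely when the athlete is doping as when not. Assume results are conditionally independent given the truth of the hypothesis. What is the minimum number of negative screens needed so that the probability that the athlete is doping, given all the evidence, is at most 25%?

2

Prior odds = 0.55/0.45 = 11/9.
Likelihood ratio per negative screen = 1/3.
Target posterior odds = 0.25/0.75 = 1/3.
Need (11/9) × (1/3)ⁿ ≤ 1/3, i.e. (1/3)ⁿ ≤ 3/11.
(1/3)¹ = 1/3 is still above 3/11 but (1/3)² = 1/9 is at or below it, so n = 2.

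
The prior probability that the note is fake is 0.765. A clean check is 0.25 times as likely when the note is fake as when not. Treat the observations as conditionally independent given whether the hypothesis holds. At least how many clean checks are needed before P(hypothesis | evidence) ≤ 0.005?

Prior odds: 0.765 ÷ 0.235 = 153/47.
Likelihood ratio per clean check = 0.25.
Target posterior odds = 0.005/0.995 = 1/199.
Require 0.25ⁿ ≤ 1/199 ÷ (153/47) = 47/30447.
0.25⁴ = 0.00390625 is still above 47/30447 but 0.25⁵ = 1/1024 is at or below it, so n = 5.

5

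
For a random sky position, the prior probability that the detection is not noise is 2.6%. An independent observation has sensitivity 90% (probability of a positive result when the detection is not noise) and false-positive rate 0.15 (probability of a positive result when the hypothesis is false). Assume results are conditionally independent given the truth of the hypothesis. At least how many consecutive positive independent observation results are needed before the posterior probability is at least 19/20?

4

Prior odds = 0.026/0.974 = 13/487.
Likelihood ratio of a positive result = 0.9/0.15 = 6.
Target posterior odds = 0.95/0.05 = 19.
Need (13/487) × 6ⁿ ≥ 19, i.e. 6ⁿ ≥ 9253/13.
6³ = 216 falls short of 9253/13 but 6⁴ = 1296 reaches it, so n = 4.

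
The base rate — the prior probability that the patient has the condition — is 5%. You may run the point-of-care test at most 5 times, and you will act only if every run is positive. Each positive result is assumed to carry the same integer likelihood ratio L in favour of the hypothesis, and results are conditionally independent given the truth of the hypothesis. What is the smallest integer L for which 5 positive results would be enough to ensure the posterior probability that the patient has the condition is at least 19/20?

Prior odds = 0.05/0.95 = 1/19.
Target odds = 0.95/0.05 = 19.
Need L⁵ ≥ 19 ÷ (1/19) = 361.
3⁵ = 243 < 361 ≤ 1024 = 4⁵, so L = 4.

4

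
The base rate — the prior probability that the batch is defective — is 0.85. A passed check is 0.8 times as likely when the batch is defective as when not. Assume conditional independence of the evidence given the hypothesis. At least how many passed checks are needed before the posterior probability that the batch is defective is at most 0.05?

Prior odds = 0.85/0.15 = 17/3.
Likelihood ratio per passed check = 0.8.
Target posterior odds = 0.05/0.95 = 1/19.
Require 0.8ⁿ ≤ 1/19 ÷ (17/3) = 3/323.
0.8²⁰ ≈0.0115292 is still above 3/323 but 0.8²¹ ≈0.00922337 is at or below it, so n = 21.

21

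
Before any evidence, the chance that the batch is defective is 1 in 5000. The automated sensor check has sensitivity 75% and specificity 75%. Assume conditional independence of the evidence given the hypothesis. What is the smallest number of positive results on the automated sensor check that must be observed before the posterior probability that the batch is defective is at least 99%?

12

Prior odds: 0.0002 ÷ 0.9998 = 1/4999.
False-positive rate = 1 − 0.75 = 0.25; likelihood ratio of a positive = 0.75/0.25 = 3.
Target posterior odds = 0.99/0.01 = 99.
Need (1/4999) × 3ⁿ ≥ 99, i.e. 3ⁿ ≥ 494901.
3¹¹ = 177147 falls short of 494901 but 3¹² = 531441 reaches it, so n = 12.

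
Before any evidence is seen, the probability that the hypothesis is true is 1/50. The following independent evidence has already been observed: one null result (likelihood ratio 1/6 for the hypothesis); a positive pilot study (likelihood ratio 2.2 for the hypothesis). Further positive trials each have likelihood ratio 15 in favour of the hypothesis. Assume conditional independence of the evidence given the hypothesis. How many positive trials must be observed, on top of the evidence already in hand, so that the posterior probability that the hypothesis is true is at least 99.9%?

Prior odds = 0.02/0.98 = 1/49.
Combined Bayes factor of the evidence already in hand = (1/6) × 2.2 = 11/30.
Odds after that evidence = (1/49) × 11/30 = 11/1470.
Target odds = 0.999/0.001 = 999.
Need 15ⁿ ≥ 999 ÷ (11/1470) = 1468530/11.
15⁴ = 50625 falls short of 1468530/11 but 15⁵ = 759375 reaches it, so n = 5.

5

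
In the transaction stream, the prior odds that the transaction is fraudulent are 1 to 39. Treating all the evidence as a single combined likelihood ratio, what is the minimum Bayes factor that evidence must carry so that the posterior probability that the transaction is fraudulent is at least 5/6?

Prior odds = 1/39.
Target odds = (5/6)/(1/6) = 5.
Required Bayes factor = 5 ÷ (1/39) = 195.

195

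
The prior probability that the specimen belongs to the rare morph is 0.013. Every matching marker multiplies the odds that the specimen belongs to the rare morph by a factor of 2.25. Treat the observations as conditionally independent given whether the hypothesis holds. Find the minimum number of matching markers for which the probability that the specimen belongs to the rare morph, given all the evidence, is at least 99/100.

Prior odds = 0.013/0.987 = 13/987.
Likelihood ratio per matching marker = 2.25.
Target odds: 0.99 ÷ 0.01 = 99.
Need (13/987) × 2.25ⁿ ≥ 99, i.e. 2.25ⁿ ≥ 97713/13.
2.25¹¹ ≈7481.83 falls short of 97713/13 but 2.25¹² ≈16834.1 reaches it, so n = 12.

12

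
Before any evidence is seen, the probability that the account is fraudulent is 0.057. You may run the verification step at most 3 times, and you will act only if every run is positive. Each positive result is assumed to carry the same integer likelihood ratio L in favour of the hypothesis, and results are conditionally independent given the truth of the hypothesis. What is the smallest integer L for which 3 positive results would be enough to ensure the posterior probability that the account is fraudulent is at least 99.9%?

Prior odds = 0.057/0.943 = 57/943.
Target odds = 0.999/0.001 = 999.
Need L³ ≥ 999 ÷ (57/943) = 314019/19.
25³ = 15625 < 314019/19 ≤ 17576 = 26³, so L = 26.

26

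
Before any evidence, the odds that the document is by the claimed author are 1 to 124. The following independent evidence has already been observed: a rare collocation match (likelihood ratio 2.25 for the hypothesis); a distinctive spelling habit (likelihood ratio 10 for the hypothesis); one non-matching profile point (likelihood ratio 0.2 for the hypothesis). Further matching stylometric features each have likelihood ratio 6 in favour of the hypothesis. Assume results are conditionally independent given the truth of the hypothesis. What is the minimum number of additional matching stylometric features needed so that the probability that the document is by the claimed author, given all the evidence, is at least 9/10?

4

Prior odds = 1/124.
Combined Bayes factor of the evidence already in hand = 2.25 × 10 × 0.2 = 4.5.
Odds after that evidence = (1/124) × 4.5 = 9/248.
Target odds = 0.9/0.1 = 9.
Need 6ⁿ ≥ 9 ÷ (9/248) = 248.
6³ = 216 falls short of 248 but 6⁴ = 1296 reaches it, so n = 4.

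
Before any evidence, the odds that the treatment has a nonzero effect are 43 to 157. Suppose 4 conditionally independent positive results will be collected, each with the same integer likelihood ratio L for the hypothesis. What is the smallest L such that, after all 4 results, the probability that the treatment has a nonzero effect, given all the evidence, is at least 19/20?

3

Prior odds = 43/157.
Target odds = 0.95/0.05 = 19.
Need L⁴ ≥ 19 ÷ (43/157) = 2983/43.
2⁴ = 16 < 2983/43 ≤ 81 = 3⁴, so L = 3.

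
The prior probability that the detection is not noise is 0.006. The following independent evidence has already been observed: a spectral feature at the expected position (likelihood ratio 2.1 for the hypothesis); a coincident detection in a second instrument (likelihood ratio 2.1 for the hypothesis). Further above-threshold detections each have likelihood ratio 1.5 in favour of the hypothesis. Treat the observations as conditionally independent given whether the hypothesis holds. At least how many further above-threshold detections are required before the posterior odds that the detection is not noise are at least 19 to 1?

Prior odds = 0.006/0.994 = 3/497.
Combined Bayes factor of the evidence already in hand = 2.1 × 2.1 = 4.41.
Odds after that evidence = (3/497) × 4.41 = 189/7100.
Target odds = 19.
Need 1.5ⁿ ≥ 19 ÷ (189/7100) = 134900/189.
1.5¹⁶ = 43046721/65536 falls short of 134900/189 but 1.5¹⁷ = 129140163/131072 reaches it, so n = 17.

17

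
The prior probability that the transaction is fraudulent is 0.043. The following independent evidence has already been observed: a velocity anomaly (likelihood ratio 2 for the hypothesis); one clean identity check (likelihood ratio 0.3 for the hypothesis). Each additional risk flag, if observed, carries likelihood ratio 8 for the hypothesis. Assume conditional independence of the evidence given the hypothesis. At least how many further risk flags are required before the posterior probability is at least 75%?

3

Prior odds = 0.043/0.957 = 43/957.
Combined Bayes factor of the evidence already in hand = 2 × 0.3 = 0.6.
Odds after that evidence = (43/957) × 0.6 = 43/1595.
Target odds = 0.75/0.25 = 3.
Need 8ⁿ ≥ 3 ÷ (43/1595) = 4785/43.
8² = 64 falls short of 4785/43 but 8³ = 512 reaches it, so n = 3.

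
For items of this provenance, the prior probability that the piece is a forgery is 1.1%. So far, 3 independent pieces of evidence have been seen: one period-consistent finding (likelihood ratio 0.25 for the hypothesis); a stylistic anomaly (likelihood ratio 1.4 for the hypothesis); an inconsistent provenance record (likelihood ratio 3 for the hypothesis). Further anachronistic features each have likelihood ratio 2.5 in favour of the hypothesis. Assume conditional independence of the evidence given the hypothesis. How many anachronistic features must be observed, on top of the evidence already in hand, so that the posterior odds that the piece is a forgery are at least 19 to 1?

Prior odds = 0.011/0.989 = 11/989.
Combined Bayes factor of the evidence already in hand = 0.25 × 1.4 × 3 = 1.05.
Odds after that evidence = (11/989) × 1.05 = 231/19780.
Target odds = 19.
Need 2.5ⁿ ≥ 19 ÷ (231/19780) = 375820/231.
2.5⁸ = 390625/256 falls short of 375820/231 but 2.5⁹ = 1953125/512 reaches it, so n = 9.

9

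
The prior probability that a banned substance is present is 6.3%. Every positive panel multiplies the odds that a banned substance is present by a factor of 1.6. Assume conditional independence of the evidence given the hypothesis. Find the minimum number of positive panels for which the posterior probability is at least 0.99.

16

Prior odds = 0.063/0.937 = 63/937.
Likelihood ratio per positive panel = 1.6.
Target odds: 0.99 ÷ 0.01 = 99.
Need (63/937) × 1.6ⁿ ≥ 99, i.e. 1.6ⁿ ≥ 10307/7.
1.6¹⁵ ≈1152.92 falls short of 10307/7 but 1.6¹⁶ ≈1844.67 reaches it, so n = 16.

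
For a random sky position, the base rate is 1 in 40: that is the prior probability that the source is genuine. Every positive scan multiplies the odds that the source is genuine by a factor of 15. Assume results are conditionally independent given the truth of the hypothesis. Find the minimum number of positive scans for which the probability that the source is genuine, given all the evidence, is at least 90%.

3

Prior odds: 0.025 ÷ 0.975 = 1/39.
Likelihood ratio per positive scan = 15.
Target posterior odds = 0.9/0.1 = 9.
Need (1/39) × 15ⁿ ≥ 9, i.e. 15ⁿ ≥ 351.
15² = 225 falls short of 351 but 15³ = 3375 reaches it, so n = 3.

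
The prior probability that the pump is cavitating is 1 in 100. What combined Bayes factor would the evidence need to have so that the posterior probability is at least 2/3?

198

Prior odds = 0.01/0.99 = 1/99.
Target odds = (2/3)/(1/3) = 2.
Required Bayes factor = 2 ÷ (1/99) = 198.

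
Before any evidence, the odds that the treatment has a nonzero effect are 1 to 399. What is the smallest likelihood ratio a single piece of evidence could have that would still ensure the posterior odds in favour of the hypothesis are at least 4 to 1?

1596

Prior odds = 1/399.
Target odds = 4.
Required Bayes factor = 4 ÷ (1/399) = 1596.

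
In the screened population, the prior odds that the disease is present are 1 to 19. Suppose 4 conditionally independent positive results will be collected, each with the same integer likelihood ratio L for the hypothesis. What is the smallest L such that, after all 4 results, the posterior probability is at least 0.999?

12

Prior odds = 1/19.
Target odds = 0.999/0.001 = 999.
Need L⁴ ≥ 999 ÷ (1/19) = 18981.
11⁴ = 14641 < 18981 ≤ 20736 = 12⁴, so L = 12.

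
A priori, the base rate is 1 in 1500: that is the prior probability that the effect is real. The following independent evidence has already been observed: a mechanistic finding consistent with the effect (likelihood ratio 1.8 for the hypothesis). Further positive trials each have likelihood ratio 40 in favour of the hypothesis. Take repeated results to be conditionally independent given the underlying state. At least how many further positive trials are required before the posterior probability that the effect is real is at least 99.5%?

4

Prior odds = (1/1500)/(1499/1500) = 1/1499.
Bayes factor of the evidence already in hand = 1.8.
Odds after that evidence = (1/1499) × 1.8 = 9/7495.
Target odds = 0.995/0.005 = 199.
Need 40ⁿ ≥ 199 ÷ (9/7495) = 1491505/9.
40³ = 64000 falls short of 1491505/9 but 40⁴ = 2560000 reaches it, so n = 4.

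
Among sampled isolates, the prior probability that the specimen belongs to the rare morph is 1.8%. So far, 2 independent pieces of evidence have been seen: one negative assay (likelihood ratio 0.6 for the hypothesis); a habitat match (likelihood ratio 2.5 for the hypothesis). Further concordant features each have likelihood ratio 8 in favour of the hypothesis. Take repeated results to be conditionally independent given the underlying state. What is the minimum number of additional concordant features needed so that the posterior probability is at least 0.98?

4

Prior odds = 0.018/0.982 = 9/491.
Combined Bayes factor of the evidence already in hand = 0.6 × 2.5 = 1.5.
Odds after that evidence = (9/491) × 1.5 = 27/982.
Target odds = 0.98/0.02 = 49.
Need 8ⁿ ≥ 49 ÷ (27/982) = 48118/27.
8³ = 512 falls short of 48118/27 but 8⁴ = 4096 reaches it, so n = 4.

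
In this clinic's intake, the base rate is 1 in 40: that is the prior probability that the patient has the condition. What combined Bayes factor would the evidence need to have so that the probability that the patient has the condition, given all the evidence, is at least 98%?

1911

Prior odds = 0.025/0.975 = 1/39.
Target odds = 0.98/0.02 = 49.
Required Bayes factor = 49 ÷ (1/39) = 1911.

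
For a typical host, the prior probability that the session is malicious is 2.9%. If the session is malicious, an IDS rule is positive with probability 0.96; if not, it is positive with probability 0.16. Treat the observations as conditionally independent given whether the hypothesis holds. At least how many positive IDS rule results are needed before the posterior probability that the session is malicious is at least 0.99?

5

Prior odds: 0.029 ÷ 0.971 = 29/971.
Likelihood ratio of a positive = 0.96/0.16 = 6.
Target posterior odds = 0.99/0.01 = 99.
Need (29/971) × 6ⁿ ≥ 99, i.e. 6ⁿ ≥ 96129/29.
6⁴ = 1296 falls short of 96129/29 but 6⁵ = 7776 reaches it, so n = 5.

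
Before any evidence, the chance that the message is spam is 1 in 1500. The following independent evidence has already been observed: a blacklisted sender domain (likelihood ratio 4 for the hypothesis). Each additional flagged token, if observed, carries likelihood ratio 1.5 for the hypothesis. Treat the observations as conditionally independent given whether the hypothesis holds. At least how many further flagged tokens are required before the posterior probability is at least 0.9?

Prior odds = (1/1500)/(1499/1500) = 1/1499.
Bayes factor of the evidence already in hand = 4.
Odds after that evidence = (1/1499) × 4 = 4/1499.
Target odds = 0.9/0.1 = 9.
Need 1.5ⁿ ≥ 9 ÷ (4/1499) = 3372.75.
1.5²⁰ ≈3325.26 falls short of 3372.75 but 1.5²¹ ≈4987.89 reaches it, so n = 21.

21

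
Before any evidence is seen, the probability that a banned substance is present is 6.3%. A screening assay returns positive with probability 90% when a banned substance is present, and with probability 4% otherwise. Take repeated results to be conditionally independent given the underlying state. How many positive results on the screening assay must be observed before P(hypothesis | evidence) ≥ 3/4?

2

Prior odds: 0.063 ÷ 0.937 = 63/937.
Likelihood ratio of a positive result = 0.9/0.04 = 22.5.
Target posterior odds = 0.75/0.25 = 3.
Require 22.5ⁿ ≥ 3 ÷ (63/937) = 937/21.
22.5¹ = 22.5 falls short of 937/21 but 22.5² = 506.25 reaches it, so n = 2.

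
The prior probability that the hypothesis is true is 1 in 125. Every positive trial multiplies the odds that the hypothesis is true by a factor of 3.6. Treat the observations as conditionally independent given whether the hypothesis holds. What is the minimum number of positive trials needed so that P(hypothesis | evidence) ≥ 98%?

Prior odds = 0.008/0.992 = 1/124.
Likelihood ratio per positive trial = 3.6.
Target posterior odds = 0.98/0.02 = 49.
Require 3.6ⁿ ≥ 49 ÷ (1/124) = 6076.
3.6⁶ = 34012224/15625 falls short of 6076 but 3.6⁷ = 612220032/78125 reaches it, so n = 7.

7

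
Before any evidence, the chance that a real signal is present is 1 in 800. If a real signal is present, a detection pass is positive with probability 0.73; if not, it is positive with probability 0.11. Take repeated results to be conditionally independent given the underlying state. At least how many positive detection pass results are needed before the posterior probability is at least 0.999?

8

Prior odds = 0.00125/0.99875 = 1/799.
Likelihood ratio of a positive = 0.73/0.11 = 73/11.
Target odds: 0.999 ÷ 0.001 = 999.
Require (73/11)ⁿ ≥ 999 ÷ (1/799) = 798201.
(73/11)⁷ ≈566906 falls short of 798201 but (73/11)⁸ ≈3.7622e+06 reaches it, so n = 8.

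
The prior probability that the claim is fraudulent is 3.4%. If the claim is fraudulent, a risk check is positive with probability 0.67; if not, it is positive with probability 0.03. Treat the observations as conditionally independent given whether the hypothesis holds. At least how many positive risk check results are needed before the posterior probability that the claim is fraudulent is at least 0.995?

Prior odds: 0.034 ÷ 0.966 = 17/483.
Likelihood ratio of a positive = 0.67/0.03 = 67/3.
Target posterior odds = 0.995/0.005 = 199.
Require (67/3)ⁿ ≥ 199 ÷ (17/483) = 96117/17.
(67/3)² = 4489/9 falls short of 96117/17 but (67/3)³ = 300763/27 reaches it, so n = 3.

3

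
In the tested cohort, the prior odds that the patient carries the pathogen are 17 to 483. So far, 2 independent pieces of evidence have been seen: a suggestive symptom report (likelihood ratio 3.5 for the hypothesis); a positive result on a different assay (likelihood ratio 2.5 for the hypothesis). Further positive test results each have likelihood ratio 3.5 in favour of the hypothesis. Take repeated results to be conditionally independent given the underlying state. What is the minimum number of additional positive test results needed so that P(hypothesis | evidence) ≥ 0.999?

7

Prior odds = 17/483.
Combined Bayes factor of the evidence already in hand = 3.5 × 2.5 = 8.75.
Odds after that evidence = (17/483) × 8.75 = 85/276.
Target odds = 0.999/0.001 = 999.
Need 3.5ⁿ ≥ 999 ÷ (85/276) = 275724/85.
3.5⁶ = 1838.265625 falls short of 275724/85 but 3.5⁷ = 823543/128 reaches it, so n = 7.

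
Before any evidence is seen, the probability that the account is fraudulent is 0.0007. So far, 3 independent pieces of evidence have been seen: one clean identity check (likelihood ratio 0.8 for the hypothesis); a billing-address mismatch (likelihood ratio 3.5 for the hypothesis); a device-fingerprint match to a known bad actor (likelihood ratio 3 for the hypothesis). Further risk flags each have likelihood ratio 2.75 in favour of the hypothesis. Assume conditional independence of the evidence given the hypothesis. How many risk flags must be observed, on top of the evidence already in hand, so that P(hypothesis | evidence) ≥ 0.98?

Prior odds = 0.0007/0.9993 = 7/9993.
Combined Bayes factor of the evidence already in hand = 0.8 × 3.5 × 3 = 8.4.
Odds after that evidence = (7/9993) × 8.4 = 98/16655.
Target odds = 0.98/0.02 = 49.
Need 2.75ⁿ ≥ 49 ÷ (98/16655) = 8327.5.
2.75⁸ = 214358881/65536 falls short of 8327.5 but 2.75⁹ ≈8994.86 reaches it, so n = 9.

9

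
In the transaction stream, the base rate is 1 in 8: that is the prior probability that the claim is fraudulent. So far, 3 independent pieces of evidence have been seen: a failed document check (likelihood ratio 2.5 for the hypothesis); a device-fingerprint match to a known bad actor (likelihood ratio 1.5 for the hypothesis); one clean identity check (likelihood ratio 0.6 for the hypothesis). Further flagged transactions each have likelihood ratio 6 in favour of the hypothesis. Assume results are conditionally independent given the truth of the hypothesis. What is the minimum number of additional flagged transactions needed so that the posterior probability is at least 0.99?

4

Prior odds = 0.125/0.875 = 1/7.
Combined Bayes factor of the evidence already in hand = 2.5 × 1.5 × 0.6 = 2.25.
Odds after that evidence = (1/7) × 2.25 = 9/28.
Target odds = 0.99/0.01 = 99.
Need 6ⁿ ≥ 99 ÷ (9/28) = 308.
6³ = 216 falls short of 308 but 6⁴ = 1296 reaches it, so n = 4.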